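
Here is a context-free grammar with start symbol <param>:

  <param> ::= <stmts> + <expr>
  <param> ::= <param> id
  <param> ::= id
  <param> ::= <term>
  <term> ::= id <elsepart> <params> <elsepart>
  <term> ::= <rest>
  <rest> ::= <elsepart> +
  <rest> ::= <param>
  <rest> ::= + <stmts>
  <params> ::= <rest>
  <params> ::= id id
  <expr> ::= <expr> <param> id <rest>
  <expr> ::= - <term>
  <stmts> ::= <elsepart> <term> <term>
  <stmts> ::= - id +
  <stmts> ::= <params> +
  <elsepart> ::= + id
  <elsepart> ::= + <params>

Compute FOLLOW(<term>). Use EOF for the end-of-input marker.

In <param> ::= <term>: <term> is at the end, add FOLLOW(<param>) = { EOF, +, -, id }.
In <expr> ::= - <term>: <term> is at the end, add FOLLOW(<expr>) = { EOF, +, -, id }.
In <stmts> ::= <elsepart> <term> <term>: add FIRST(<term>) = { +, -, id }.
In <stmts> ::= <elsepart> <term> <term>: <term> is at the end, add FOLLOW(<stmts>) = { EOF, +, -, id }.
Union: FOLLOW(<term>) = { EOF, +, -, id }.

{ EOF, +, -, id }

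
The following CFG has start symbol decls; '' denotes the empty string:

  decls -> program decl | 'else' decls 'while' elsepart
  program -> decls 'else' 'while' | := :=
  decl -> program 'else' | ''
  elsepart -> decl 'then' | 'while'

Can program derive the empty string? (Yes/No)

Nullable nonterminals: decl.
No production of program has an RHS whose symbols are all nullable, so program is not nullable.

No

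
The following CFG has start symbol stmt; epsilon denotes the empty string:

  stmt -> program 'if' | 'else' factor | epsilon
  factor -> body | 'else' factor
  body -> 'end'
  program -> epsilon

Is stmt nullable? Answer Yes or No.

stmt has an epsilon-production, so stmt ⇒ epsilon.

Yes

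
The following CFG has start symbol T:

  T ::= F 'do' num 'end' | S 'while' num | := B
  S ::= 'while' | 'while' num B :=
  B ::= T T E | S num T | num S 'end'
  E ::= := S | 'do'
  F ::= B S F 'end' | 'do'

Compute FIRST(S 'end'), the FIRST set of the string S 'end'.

{ 'while' }

Add FIRST(S) = { 'while' }; S is not nullable, stop.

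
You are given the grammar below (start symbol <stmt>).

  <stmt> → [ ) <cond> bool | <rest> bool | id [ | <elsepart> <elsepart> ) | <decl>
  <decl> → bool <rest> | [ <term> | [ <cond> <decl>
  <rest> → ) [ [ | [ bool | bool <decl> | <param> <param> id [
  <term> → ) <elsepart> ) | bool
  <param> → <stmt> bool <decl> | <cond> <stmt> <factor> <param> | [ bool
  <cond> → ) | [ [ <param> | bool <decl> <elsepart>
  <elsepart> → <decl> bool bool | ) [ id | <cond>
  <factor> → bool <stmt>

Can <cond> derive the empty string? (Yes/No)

No

No nonterminal in this grammar is nullable.
No production of <cond> has an RHS whose symbols are all nullable, so <cond> is not nullable.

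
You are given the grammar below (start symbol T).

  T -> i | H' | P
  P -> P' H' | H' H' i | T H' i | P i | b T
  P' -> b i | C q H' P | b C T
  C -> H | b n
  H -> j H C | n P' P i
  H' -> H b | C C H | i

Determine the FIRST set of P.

From P -> P' H': add FIRST(P') = { b, j, n }.
From P -> H' H' i: add FIRST(H') = { b, i, j, n }.
From P -> T H' i: add FIRST(T) = { b, i, j, n }.
From P -> P i: add FIRST(P) = { b, i, j, n }.
P -> b T contributes {b}.
Union: FIRST(P) = { b, i, j, n }.

{ b, i, j, n }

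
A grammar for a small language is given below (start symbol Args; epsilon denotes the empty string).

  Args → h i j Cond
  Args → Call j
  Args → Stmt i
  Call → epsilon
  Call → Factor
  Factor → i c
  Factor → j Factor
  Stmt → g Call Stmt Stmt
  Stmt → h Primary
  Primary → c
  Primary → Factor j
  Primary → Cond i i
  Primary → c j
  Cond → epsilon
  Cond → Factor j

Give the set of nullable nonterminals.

{ Call, Cond }

Directly nullable (have an epsilon-production): Call, Cond.
No other nonterminal has a production whose RHS symbols are all nullable.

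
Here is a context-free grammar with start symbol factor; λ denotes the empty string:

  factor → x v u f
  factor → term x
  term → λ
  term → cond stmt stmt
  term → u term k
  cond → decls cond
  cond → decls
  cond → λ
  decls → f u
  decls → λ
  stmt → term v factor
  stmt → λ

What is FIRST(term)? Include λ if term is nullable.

term → λ contributes λ.
From term → cond stmt stmt: cond, stmt, stmt nullable, take FIRST(cond) ∪ FIRST(stmt) ∪ FIRST(stmt) = { f, u, v }; also λ since the whole RHS is nullable.
term → u term k contributes {u}.
Union: FIRST(term) = { f, u, v, λ }.

{ f, u, v, λ }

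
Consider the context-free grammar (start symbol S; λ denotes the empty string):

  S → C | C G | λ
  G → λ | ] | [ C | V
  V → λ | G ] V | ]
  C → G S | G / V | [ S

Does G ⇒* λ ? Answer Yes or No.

Yes

G has an λ-production, so G ⇒ λ.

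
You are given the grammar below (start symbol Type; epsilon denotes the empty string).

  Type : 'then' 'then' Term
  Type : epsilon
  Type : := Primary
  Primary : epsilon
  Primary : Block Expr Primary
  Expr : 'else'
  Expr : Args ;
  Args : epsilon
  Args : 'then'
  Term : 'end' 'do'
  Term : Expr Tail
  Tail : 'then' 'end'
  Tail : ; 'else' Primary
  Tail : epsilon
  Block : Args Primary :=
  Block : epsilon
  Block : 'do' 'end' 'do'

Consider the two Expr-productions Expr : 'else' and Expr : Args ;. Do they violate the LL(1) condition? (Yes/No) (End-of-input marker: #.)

FIRST('else') = { 'else' } and FIRST(Args ;) = { 'then', ; }.
The FIRST sets are disjoint and neither alternative is nullable — no conflict.

No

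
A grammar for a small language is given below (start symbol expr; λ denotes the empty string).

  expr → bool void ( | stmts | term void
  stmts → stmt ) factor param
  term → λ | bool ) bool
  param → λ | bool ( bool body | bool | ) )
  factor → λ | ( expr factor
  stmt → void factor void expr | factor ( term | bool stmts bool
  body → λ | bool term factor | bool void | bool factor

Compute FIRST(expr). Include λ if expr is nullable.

{ (, bool, void }

expr → bool void ( contributes {bool}.
From expr → stmts: add FIRST(stmts) = { (, bool, void }.
From expr → term void: term nullable, take FIRST(term) ∪ {void} = { bool, void }.
Union: FIRST(expr) = { (, bool, void }.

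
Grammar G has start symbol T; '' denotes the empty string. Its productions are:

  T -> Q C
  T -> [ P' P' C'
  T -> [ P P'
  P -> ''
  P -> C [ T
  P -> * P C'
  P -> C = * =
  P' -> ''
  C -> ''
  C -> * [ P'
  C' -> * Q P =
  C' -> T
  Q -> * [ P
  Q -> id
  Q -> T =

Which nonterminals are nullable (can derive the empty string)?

Directly nullable (have an ''-production): P, P', C.
No other nonterminal has a production whose RHS symbols are all nullable.

{ C, P, P' }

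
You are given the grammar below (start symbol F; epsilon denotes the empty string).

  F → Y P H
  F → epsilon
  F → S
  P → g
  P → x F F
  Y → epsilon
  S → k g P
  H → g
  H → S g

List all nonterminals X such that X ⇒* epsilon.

{ F, Y }

Directly nullable (have an epsilon-production): F, Y.
No other nonterminal has a production whose RHS symbols are all nullable.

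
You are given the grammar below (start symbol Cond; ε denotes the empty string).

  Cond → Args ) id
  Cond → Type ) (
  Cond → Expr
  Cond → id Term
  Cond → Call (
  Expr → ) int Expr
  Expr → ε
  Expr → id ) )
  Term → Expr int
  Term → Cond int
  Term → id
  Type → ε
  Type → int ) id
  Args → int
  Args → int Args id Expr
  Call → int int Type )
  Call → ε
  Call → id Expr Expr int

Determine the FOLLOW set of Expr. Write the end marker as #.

In Cond → Expr: Expr is at the end, add FOLLOW(Cond) = { #, int }.
In Expr → ) int Expr: Expr is at the end, add FOLLOW(Expr) = { #, ), id, int }.
In Term → Expr int: add FIRST(int) = { int }.
In Args → int Args id Expr: Expr is at the end, add FOLLOW(Args) = { ), id }.
In Call → id Expr Expr int: add FIRST(Expr int) = { ), id, int }.
In Call → id Expr Expr int: add FIRST(int) = { int }.
Union: FOLLOW(Expr) = { #, ), id, int }.

{ #, ), id, int }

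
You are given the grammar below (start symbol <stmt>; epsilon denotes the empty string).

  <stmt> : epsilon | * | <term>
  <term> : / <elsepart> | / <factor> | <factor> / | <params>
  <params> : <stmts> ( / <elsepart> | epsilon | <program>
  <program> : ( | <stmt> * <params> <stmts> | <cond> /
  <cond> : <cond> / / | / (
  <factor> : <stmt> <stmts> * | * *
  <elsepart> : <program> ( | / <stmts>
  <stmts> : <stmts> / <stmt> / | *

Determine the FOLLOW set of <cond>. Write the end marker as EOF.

{ / }

In <program> : <cond> /: add FIRST(/) = { / }.
In <cond> : <cond> / /: add FIRST(/ /) = { / }.
Union: FOLLOW(<cond>) = { / }.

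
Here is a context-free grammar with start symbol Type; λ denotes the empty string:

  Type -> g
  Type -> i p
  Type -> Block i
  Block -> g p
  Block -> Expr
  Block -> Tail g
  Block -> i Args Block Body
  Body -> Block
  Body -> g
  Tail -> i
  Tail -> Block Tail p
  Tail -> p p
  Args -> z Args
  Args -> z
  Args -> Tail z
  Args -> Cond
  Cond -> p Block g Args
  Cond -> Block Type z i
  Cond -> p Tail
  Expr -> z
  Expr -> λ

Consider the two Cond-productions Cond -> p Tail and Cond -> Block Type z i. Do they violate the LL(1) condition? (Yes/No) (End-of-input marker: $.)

Yes

FIRST(p Tail) = { p } and FIRST(Block Type z i) = { g, i, p, z }.
Both contain p, so the two alternatives are not disjoint — LL(1) conflict.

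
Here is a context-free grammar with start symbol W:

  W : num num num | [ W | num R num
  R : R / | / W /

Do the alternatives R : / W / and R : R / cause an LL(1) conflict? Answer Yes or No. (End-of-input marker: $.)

FIRST(/ W /) = { / } and FIRST(R /) = { / }.
Both contain /, so the two alternatives are not disjoint — LL(1) conflict.

Yes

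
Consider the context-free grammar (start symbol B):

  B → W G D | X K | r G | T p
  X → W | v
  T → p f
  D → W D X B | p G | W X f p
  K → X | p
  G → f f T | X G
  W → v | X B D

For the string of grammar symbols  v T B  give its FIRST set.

v is a terminal; add {v} and stop.

{ v }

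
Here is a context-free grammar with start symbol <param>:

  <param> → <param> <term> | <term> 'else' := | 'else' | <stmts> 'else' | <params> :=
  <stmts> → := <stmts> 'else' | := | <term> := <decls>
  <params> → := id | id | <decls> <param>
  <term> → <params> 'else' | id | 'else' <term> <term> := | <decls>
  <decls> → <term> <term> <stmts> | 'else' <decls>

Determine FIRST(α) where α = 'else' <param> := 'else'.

{ 'else' }

'else' is a terminal; add {'else'} and stop.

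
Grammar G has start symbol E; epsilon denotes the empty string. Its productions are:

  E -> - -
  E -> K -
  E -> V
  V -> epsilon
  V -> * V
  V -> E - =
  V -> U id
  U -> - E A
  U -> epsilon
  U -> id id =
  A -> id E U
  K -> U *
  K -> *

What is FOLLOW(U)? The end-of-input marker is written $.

{ *, id }

In V -> U id: add FIRST(id) = { id }.
In A -> id E U: U is at the end, add FOLLOW(A) = { *, id }.
In K -> U *: add FIRST(*) = { * }.
Union: FOLLOW(U) = { *, id }.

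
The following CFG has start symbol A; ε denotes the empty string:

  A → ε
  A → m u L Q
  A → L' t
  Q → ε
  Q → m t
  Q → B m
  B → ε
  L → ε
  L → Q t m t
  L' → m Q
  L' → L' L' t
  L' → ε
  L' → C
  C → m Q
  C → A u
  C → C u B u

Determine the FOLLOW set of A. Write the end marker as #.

{ #, u }

A is the start symbol, so # ∈ FOLLOW(A).
In C → A u: add FIRST(u) = { u }.
Union: FOLLOW(A) = { #, u }.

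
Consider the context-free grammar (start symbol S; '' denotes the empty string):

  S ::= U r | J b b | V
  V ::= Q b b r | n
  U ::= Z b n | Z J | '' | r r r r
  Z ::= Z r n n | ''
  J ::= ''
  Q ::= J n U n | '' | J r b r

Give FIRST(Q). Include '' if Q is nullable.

From Q ::= J n U n: J nullable, take FIRST(J) ∪ {n} = { n }.
Q ::= '' contributes ''.
From Q ::= J r b r: J nullable, take FIRST(J) ∪ {r} = { r }.
Union: FIRST(Q) = { n, r, '' }.

{ n, r, '' }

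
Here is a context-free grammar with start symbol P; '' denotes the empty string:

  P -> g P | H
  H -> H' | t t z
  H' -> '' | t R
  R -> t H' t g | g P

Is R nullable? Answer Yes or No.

Nullable nonterminals: H, H', P.
No production of R has an RHS whose symbols are all nullable, so R is not nullable.

No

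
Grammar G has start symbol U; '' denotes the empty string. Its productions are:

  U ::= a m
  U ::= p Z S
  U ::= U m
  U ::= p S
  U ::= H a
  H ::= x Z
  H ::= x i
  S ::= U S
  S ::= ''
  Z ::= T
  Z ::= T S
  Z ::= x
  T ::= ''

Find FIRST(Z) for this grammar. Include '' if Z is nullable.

From Z ::= T: add FIRST(T) = { '' } (including '' since T is nullable).
From Z ::= T S: T, S nullable, take FIRST(T) ∪ FIRST(S) = { a, p, x }; also '' since the whole RHS is nullable.
Z ::= x contributes {x}.
Union: FIRST(Z) = { a, p, x, '' }.

{ a, p, x, '' }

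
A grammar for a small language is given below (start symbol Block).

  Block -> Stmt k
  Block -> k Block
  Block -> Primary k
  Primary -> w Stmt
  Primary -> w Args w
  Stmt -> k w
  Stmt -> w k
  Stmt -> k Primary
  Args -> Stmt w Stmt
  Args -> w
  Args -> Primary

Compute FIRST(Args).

{ k, w }

From Args -> Stmt w Stmt: add FIRST(Stmt) = { k, w }.
Args -> w contributes {w}.
From Args -> Primary: add FIRST(Primary) = { w }.
Union: FIRST(Args) = { k, w }.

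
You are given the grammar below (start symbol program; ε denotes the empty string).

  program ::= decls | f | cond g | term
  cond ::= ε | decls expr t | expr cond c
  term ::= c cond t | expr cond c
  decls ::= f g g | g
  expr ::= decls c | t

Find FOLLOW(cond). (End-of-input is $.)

{ c, g, t }

In program ::= cond g: add FIRST(g) = { g }.
In cond ::= expr cond c: add FIRST(c) = { c }.
In term ::= c cond t: add FIRST(t) = { t }.
In term ::= expr cond c: add FIRST(c) = { c }.
Union: FOLLOW(cond) = { c, g, t }.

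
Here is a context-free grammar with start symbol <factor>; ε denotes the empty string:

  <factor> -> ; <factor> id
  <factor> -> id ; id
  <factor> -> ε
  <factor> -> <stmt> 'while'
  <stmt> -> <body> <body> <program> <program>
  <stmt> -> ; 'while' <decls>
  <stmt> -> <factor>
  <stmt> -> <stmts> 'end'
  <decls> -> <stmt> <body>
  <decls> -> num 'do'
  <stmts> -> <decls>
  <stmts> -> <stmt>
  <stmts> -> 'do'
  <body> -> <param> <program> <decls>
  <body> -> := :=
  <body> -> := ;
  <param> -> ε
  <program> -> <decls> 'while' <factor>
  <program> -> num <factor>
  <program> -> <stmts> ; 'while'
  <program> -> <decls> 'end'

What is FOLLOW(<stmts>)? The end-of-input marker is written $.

{ 'end', ; }

In <stmt> -> <stmts> 'end': add FIRST('end') = { 'end' }.
In <program> -> <stmts> ; 'while': add FIRST(; 'while') = { ; }.
Union: FOLLOW(<stmts>) = { 'end', ; }.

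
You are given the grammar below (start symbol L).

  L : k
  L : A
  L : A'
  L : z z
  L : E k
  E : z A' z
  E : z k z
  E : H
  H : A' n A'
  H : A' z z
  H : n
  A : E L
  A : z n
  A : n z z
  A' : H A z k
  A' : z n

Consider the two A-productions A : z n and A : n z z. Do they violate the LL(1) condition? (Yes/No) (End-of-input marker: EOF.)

No

FIRST(z n) = { z } and FIRST(n z z) = { n }.
The FIRST sets are disjoint and neither alternative is nullable — no conflict.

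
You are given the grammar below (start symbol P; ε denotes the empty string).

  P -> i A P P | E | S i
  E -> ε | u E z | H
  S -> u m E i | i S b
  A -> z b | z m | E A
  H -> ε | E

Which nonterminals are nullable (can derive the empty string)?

{ E, H, P }

Directly nullable (have an ε-production): E, H.
P -> E with every symbol nullable, so P is nullable.
No other nonterminal has a production whose RHS symbols are all nullable.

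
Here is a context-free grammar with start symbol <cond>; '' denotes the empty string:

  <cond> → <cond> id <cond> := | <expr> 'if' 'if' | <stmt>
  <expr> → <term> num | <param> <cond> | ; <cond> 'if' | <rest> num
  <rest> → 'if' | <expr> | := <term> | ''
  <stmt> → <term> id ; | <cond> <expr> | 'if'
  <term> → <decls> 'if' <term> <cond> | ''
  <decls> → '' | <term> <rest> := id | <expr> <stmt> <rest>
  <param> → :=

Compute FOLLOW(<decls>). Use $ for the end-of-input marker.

{ 'if' }

In <term> → <decls> 'if' <term> <cond>: add FIRST('if' <term> <cond>) = { 'if' }.
Union: FOLLOW(<decls>) = { 'if' }.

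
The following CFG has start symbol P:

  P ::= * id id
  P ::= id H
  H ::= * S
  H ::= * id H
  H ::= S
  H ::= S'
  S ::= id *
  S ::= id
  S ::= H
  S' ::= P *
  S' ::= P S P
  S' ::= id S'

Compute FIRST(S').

From S' ::= P *: add FIRST(P) = { *, id }.
From S' ::= P S P: add FIRST(P) = { *, id }.
S' ::= id S' contributes {id}.
Union: FIRST(S') = { *, id }.

{ *, id }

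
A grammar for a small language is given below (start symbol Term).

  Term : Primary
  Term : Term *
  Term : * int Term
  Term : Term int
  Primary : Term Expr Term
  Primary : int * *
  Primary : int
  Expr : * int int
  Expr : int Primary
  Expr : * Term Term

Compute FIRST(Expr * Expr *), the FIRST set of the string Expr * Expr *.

Add FIRST(Expr) = { *, int }; Expr is not nullable, stop.

{ *, int }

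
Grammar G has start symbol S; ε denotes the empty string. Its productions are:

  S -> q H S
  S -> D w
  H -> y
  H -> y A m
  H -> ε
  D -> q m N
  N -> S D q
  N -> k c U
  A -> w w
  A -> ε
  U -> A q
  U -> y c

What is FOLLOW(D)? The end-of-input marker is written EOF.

{ q, w }

In S -> D w: add FIRST(w) = { w }.
In N -> S D q: add FIRST(q) = { q }.
Union: FOLLOW(D) = { q, w }.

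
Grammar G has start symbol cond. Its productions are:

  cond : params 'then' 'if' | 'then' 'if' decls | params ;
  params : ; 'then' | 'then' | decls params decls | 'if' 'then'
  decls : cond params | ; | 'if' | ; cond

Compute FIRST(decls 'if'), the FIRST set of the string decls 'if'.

Add FIRST(decls) = { 'if', 'then', ; }; decls is not nullable, stop.

{ 'if', 'then', ; }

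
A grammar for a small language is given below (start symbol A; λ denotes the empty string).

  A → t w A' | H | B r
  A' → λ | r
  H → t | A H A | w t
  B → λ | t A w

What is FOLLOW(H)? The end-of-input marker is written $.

In A → H: H is at the end, add FOLLOW(A) = { $, r, t, w }.
In H → A H A: add FIRST(A) = { r, t, w }.
Union: FOLLOW(H) = { $, r, t, w }.

{ $, r, t, w }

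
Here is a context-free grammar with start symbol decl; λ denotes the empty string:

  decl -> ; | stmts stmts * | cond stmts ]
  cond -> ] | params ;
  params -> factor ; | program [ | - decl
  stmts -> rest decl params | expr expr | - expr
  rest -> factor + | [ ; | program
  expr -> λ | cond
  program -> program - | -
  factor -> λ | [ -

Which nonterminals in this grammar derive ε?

Directly nullable (have an λ-production): expr, factor.
stmts -> expr expr with every symbol nullable, so stmts is nullable.
No other nonterminal has a production whose RHS symbols are all nullable.

{ expr, factor, stmts }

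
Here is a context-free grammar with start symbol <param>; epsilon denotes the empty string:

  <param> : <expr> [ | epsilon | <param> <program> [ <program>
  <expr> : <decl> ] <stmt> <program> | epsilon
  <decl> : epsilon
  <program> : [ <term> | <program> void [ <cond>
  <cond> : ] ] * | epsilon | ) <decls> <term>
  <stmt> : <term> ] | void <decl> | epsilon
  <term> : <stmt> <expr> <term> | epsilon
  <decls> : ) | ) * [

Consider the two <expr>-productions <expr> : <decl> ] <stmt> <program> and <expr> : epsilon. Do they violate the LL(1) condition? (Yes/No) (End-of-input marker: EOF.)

FIRST(<decl> ] <stmt> <program>) = { ] } and FIRST(epsilon) = { epsilon }.
The second alternative is nullable and FOLLOW(<expr>) = { EOF, [, ], void } shares ] with FIRST of the first — conflict.

Yes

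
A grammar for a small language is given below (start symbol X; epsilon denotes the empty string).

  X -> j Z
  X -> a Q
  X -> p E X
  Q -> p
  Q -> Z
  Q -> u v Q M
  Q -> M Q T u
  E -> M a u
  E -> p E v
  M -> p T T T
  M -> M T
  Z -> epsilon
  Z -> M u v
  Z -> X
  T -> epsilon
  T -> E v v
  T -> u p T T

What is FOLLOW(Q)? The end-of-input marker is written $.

{ $, p, u }

In X -> a Q: Q is at the end, add FOLLOW(X) = { $, p, u }.
In Q -> u v Q M: add FIRST(M) = { p }.
In Q -> M Q T u: add FIRST(T u) = { p, u }.
Union: FOLLOW(Q) = { $, p, u }.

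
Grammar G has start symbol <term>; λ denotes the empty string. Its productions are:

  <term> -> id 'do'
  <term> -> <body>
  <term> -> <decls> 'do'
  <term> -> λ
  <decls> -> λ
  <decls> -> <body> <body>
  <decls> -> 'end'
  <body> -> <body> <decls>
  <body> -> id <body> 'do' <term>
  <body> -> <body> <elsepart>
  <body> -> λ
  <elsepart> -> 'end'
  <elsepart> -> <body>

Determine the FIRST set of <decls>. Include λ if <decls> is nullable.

<decls> -> λ contributes λ.
From <decls> -> <body> <body>: <body>, <body> nullable, take FIRST(<body>) ∪ FIRST(<body>) = { 'end', id }; also λ since the whole RHS is nullable.
<decls> -> 'end' contributes {'end'}.
Union: FIRST(<decls>) = { 'end', id, λ }.

{ 'end', id, λ }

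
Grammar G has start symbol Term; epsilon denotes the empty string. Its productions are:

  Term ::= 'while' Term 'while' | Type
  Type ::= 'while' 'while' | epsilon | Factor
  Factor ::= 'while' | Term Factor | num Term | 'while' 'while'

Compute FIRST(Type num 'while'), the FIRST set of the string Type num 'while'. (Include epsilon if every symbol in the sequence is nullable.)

{ 'while', num }

Add FIRST(Type)\{epsilon} = { 'while', num }; Type is nullable, continue.
num is a terminal; add {num} and stop.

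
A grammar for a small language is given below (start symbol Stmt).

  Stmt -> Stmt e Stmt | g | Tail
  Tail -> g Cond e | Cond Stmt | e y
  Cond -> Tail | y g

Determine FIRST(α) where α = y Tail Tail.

y is a terminal; add {y} and stop.

{ y }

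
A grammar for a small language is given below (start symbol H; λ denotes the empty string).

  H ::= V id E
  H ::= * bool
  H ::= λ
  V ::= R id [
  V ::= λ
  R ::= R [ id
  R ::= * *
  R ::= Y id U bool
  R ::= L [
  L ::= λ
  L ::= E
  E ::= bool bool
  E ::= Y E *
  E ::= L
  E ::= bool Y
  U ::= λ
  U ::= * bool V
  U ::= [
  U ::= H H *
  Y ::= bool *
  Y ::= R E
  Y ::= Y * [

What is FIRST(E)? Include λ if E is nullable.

E ::= bool bool contributes {bool}.
From E ::= Y E *: add FIRST(Y) = { *, [, bool }.
From E ::= L: add FIRST(L) = { *, [, bool, λ } (including λ since L is nullable).
E ::= bool Y contributes {bool}.
Union: FIRST(E) = { *, [, bool, λ }.

{ *, [, bool, λ }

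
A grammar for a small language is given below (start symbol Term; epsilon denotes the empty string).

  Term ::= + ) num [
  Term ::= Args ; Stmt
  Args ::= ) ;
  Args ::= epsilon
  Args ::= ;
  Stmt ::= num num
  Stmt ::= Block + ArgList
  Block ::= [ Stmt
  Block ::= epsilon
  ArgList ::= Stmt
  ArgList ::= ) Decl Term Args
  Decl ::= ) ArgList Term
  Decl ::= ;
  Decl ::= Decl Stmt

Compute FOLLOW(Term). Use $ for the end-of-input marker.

Term is the start symbol, so $ ∈ FOLLOW(Term).
In ArgList ::= ) Decl Term Args: add FIRST(Args)\{epsilon} = { ), ; }.
  Since Args is nullable, also add FOLLOW(ArgList) = { $, ), +, ;, [, num }.
In Decl ::= ) ArgList Term: Term is at the end, add FOLLOW(Decl) = { ), +, ;, [, num }.
Union: FOLLOW(Term) = { $, ), +, ;, [, num }.

{ $, ), +, ;, [, num }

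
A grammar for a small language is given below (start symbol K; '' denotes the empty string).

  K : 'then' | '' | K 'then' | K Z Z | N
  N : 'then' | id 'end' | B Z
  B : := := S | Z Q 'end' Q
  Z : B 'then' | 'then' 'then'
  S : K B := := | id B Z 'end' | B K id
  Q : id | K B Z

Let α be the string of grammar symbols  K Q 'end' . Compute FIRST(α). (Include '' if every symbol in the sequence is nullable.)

Add FIRST(K)\{''} = { 'then', :=, id }; K is nullable, continue.
Add FIRST(Q) = { 'then', :=, id }; Q is not nullable, stop.

{ 'then', :=, id }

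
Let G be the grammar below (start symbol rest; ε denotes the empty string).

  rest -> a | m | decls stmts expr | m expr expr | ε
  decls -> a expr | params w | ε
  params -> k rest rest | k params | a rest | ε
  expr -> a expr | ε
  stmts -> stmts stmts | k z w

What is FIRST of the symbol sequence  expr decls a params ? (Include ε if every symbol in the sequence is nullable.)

Add FIRST(expr)\{ε} = { a }; expr is nullable, continue.
Add FIRST(decls)\{ε} = { a, k, w }; decls is nullable, continue.
a is a terminal; add {a} and stop.

{ a, k, w }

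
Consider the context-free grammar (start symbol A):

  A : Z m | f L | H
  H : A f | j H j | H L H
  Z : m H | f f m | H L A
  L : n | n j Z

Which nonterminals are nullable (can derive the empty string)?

{ } (none)

No nonterminal has an empty production or an RHS whose symbols are all nullable.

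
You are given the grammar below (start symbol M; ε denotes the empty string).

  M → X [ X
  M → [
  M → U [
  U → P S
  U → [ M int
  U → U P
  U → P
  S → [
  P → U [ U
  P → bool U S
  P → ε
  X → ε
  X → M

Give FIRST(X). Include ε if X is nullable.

{ [, bool, ε }

X → ε contributes ε.
From X → M: add FIRST(M) = { [, bool }.
Union: FIRST(X) = { [, bool, ε }.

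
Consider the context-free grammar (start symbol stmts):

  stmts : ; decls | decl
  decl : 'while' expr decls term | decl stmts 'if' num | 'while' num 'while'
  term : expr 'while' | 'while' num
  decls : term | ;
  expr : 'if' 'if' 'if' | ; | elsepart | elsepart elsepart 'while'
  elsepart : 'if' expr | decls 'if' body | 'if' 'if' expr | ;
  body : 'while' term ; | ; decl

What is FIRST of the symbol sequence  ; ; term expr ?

{ ; }

; is a terminal; add {;} and stop.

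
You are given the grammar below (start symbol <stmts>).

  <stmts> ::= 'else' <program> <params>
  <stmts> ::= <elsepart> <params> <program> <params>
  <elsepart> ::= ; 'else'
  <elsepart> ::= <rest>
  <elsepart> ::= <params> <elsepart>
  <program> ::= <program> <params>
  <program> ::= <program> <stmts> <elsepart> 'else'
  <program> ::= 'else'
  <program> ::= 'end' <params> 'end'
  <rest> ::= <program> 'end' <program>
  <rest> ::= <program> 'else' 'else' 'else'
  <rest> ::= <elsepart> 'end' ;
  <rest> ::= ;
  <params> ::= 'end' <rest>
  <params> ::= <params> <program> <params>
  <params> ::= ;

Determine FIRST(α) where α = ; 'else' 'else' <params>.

{ ; }

; is a terminal; add {;} and stop.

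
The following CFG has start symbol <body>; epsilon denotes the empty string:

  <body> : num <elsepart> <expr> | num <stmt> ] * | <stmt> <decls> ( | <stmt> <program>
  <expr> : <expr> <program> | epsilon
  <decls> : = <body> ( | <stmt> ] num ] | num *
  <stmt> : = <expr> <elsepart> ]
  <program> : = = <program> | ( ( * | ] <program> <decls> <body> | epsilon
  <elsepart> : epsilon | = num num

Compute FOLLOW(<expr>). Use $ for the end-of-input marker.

In <body> : num <elsepart> <expr>: <expr> is at the end, add FOLLOW(<body>) = { $, (, =, ], num }.
In <expr> : <expr> <program>: add FIRST(<program>)\{epsilon} = { (, =, ] }.
  Since <program> is nullable, also add FOLLOW(<expr>) = { $, (, =, ], num }.
In <stmt> : = <expr> <elsepart> ]: add FIRST(<elsepart> ]) = { =, ] }.
Union: FOLLOW(<expr>) = { $, (, =, ], num }.

{ $, (, =, ], num }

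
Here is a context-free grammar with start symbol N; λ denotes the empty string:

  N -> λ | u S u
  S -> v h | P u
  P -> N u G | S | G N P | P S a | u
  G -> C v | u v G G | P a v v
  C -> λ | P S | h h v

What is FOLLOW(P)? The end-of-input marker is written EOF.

In S -> P u: add FIRST(u) = { u }.
In P -> G N P: P is at the end, add FOLLOW(P) = { a, h, u, v }.
In P -> P S a: add FIRST(S a) = { h, u, v }.
In G -> P a v v: add FIRST(a v v) = { a }.
In C -> P S: add FIRST(S) = { h, u, v }.
Union: FOLLOW(P) = { a, h, u, v }.

{ a, h, u, v }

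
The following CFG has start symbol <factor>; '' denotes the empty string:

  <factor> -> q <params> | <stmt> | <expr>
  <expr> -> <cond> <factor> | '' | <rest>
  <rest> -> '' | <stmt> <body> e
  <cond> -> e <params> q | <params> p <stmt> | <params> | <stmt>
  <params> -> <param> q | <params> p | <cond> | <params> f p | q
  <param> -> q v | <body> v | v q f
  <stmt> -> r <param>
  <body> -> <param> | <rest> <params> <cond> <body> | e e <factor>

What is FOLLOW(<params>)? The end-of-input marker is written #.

{ #, e, f, p, q, r, v }

In <factor> -> q <params>: <params> is at the end, add FOLLOW(<factor>) = { #, e, v }.
In <cond> -> e <params> q: add FIRST(q) = { q }.
In <cond> -> <params> p <stmt>: add FIRST(p <stmt>) = { p }.
In <cond> -> <params>: <params> is at the end, add FOLLOW(<cond>) = { #, e, f, p, q, r, v }.
In <params> -> <params> p: add FIRST(p) = { p }.
In <params> -> <params> f p: add FIRST(f p) = { f }.
In <body> -> <rest> <params> <cond> <body>: add FIRST(<cond> <body>) = { e, q, r, v }.
Union: FOLLOW(<params>) = { #, e, f, p, q, r, v }.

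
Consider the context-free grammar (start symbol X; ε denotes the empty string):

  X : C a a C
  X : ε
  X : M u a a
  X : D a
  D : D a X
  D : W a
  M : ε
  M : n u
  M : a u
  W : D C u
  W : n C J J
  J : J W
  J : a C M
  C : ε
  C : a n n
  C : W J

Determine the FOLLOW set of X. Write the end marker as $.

{ $, a, n, u }

X is the start symbol, so $ ∈ FOLLOW(X).
In D : D a X: X is at the end, add FOLLOW(D) = { a, n, u }.
Union: FOLLOW(X) = { $, a, n, u }.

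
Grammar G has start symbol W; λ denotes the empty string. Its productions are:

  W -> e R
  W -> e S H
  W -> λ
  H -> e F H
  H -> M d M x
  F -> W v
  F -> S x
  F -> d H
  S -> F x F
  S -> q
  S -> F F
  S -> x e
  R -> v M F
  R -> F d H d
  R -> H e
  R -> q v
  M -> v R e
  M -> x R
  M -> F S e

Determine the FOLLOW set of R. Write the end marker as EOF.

{ EOF, d, e, q, v, x }

In W -> e R: R is at the end, add FOLLOW(W) = { EOF, v }.
In M -> v R e: add FIRST(e) = { e }.
In M -> x R: R is at the end, add FOLLOW(M) = { d, e, q, v, x }.
Union: FOLLOW(R) = { EOF, d, e, q, v, x }.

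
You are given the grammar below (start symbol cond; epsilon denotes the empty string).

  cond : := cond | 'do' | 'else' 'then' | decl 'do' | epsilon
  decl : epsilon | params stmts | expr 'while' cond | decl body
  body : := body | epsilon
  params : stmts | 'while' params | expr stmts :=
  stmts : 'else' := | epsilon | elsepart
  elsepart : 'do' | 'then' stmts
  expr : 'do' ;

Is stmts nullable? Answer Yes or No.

Yes

stmts has an epsilon-production, so stmts ⇒ epsilon.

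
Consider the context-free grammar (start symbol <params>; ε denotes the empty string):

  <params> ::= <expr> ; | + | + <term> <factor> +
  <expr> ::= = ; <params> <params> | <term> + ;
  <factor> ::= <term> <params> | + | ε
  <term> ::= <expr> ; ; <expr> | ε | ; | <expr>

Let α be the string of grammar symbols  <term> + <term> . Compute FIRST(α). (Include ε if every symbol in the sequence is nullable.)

Add FIRST(<term>)\{ε} = { +, ;, = }; <term> is nullable, continue.
+ is a terminal; add {+} and stop.

{ +, ;, = }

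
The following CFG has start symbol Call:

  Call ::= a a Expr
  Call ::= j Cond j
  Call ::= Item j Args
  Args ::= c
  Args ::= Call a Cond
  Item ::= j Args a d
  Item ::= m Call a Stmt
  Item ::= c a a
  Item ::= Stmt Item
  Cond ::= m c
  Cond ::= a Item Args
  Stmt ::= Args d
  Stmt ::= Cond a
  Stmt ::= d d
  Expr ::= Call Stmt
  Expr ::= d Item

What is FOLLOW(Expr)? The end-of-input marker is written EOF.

In Call ::= a a Expr: Expr is at the end, add FOLLOW(Call) = { EOF, a, c, d, j, m }.
Union: FOLLOW(Expr) = { EOF, a, c, d, j, m }.

{ EOF, a, c, d, j, m }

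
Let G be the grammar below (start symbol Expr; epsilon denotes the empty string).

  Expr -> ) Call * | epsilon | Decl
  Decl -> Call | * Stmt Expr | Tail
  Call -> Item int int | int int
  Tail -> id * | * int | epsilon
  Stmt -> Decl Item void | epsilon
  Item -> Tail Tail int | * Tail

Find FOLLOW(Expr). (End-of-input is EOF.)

{ EOF, *, id, int }

Expr is the start symbol, so EOF ∈ FOLLOW(Expr).
In Decl -> * Stmt Expr: Expr is at the end, add FOLLOW(Decl) = { EOF, *, id, int }.
Union: FOLLOW(Expr) = { EOF, *, id, int }.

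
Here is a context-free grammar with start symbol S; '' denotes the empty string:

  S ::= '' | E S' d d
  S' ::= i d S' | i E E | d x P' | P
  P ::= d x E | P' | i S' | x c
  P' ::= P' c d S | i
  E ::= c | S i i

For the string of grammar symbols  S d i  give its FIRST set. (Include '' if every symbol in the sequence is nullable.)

{ c, d, i }

Add FIRST(S)\{''} = { c, i }; S is nullable, continue.
d is a terminal; add {d} and stop.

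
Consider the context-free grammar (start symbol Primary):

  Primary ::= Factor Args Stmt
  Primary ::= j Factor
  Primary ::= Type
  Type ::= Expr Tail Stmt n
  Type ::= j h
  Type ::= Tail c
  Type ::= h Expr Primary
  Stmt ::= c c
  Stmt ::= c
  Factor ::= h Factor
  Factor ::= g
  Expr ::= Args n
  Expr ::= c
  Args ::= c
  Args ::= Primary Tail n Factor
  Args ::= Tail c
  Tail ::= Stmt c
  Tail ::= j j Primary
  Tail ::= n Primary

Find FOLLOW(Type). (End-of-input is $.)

In Primary ::= Type: Type is at the end, add FOLLOW(Primary) = { $, c, j, n }.
Union: FOLLOW(Type) = { $, c, j, n }.

{ $, c, j, n }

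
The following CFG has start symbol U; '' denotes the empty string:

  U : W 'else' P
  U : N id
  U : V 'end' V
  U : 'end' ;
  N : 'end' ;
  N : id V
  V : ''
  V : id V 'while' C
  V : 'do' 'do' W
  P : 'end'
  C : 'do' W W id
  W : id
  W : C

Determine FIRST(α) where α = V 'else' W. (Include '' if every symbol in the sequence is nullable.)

Add FIRST(V)\{''} = { 'do', id }; V is nullable, continue.
'else' is a terminal; add {'else'} and stop.

{ 'do', 'else', id }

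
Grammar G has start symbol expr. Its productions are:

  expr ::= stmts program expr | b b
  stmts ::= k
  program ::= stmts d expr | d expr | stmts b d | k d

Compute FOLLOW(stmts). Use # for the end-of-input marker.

In expr ::= stmts program expr: add FIRST(program expr) = { d, k }.
In program ::= stmts d expr: add FIRST(d expr) = { d }.
In program ::= stmts b d: add FIRST(b d) = { b }.
Union: FOLLOW(stmts) = { b, d, k }.

{ b, d, k }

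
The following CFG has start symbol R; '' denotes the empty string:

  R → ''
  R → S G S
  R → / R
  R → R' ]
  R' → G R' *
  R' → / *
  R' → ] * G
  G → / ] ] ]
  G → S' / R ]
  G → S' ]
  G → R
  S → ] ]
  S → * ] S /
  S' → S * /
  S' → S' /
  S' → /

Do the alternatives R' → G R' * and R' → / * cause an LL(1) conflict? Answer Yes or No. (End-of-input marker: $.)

Yes

FIRST(G R' *) = { *, /, ] } and FIRST(/ *) = { / }.
Both contain /, so the two alternatives are not disjoint — LL(1) conflict.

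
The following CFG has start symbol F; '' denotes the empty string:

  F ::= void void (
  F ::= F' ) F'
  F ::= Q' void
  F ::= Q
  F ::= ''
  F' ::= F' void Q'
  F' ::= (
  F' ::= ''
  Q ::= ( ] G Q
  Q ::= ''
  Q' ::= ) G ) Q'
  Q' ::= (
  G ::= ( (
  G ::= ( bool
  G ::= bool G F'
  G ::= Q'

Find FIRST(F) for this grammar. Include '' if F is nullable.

{ (, ), void, '' }

F ::= void void ( contributes {void}.
From F ::= F' ) F': F' nullable, take FIRST(F') ∪ {)} = { (, ), void }.
From F ::= Q' void: add FIRST(Q') = { (, ) }.
From F ::= Q: add FIRST(Q) = { (, '' } (including '' since Q is nullable).
F ::= '' contributes ''.
Union: FIRST(F) = { (, ), void, '' }.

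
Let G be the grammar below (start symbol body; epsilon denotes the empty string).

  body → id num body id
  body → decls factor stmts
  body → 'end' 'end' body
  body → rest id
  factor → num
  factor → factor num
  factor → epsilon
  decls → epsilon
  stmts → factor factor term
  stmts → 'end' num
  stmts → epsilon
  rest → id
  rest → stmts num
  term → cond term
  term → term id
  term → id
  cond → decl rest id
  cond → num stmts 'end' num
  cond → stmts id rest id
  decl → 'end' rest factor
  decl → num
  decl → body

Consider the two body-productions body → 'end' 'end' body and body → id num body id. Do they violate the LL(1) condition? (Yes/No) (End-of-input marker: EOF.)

FIRST('end' 'end' body) = { 'end' } and FIRST(id num body id) = { id }.
The FIRST sets are disjoint and neither alternative is nullable — no conflict.

No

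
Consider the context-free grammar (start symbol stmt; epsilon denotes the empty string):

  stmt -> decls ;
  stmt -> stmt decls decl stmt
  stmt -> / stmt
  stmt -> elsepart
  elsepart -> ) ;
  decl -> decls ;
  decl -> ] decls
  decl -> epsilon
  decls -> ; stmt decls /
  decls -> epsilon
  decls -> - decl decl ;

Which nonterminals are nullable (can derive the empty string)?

{ decl, decls }

Directly nullable (have an epsilon-production): decl, decls.
No other nonterminal has a production whose RHS symbols are all nullable.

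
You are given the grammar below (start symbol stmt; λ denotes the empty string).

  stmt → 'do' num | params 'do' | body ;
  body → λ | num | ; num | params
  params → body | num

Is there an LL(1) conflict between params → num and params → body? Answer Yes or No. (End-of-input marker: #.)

Yes

FIRST(num) = { num } and FIRST(body) = { ;, num, λ }.
Both contain num, so the two alternatives are not disjoint — LL(1) conflict.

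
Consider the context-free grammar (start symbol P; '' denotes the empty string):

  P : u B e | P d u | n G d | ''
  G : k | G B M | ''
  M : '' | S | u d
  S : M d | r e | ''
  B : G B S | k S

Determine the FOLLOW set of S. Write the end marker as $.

In M : S: S is at the end, add FOLLOW(M) = { d, k }.
In B : G B S: S is at the end, add FOLLOW(B) = { d, e, k, r, u }.
In B : k S: S is at the end, add FOLLOW(B) = { d, e, k, r, u }.
Union: FOLLOW(S) = { d, e, k, r, u }.

{ d, e, k, r, u }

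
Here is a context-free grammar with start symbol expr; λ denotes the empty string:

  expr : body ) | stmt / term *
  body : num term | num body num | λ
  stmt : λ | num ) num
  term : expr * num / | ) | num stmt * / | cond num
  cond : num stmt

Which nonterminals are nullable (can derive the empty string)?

Directly nullable (have an λ-production): body, stmt.
No other nonterminal has a production whose RHS symbols are all nullable.

{ body, stmt }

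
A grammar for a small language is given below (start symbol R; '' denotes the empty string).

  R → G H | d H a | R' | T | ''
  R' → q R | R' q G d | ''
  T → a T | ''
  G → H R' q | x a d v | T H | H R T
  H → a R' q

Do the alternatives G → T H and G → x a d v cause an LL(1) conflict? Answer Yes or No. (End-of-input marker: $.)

No

FIRST(T H) = { a } and FIRST(x a d v) = { x }.
The FIRST sets are disjoint and neither alternative is nullable — no conflict.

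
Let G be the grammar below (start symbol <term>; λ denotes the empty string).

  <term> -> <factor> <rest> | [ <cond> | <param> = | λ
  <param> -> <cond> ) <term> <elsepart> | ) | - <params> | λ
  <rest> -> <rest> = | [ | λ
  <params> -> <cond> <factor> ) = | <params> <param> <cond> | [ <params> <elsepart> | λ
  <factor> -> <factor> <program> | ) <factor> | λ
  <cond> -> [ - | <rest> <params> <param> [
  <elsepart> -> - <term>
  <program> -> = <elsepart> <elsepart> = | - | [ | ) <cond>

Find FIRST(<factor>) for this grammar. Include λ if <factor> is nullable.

From <factor> -> <factor> <program>: <factor> nullable, take FIRST(<factor>) ∪ FIRST(<program>) = { ), -, =, [ }.
<factor> -> ) <factor> contributes {)}.
<factor> -> λ contributes λ.
Union: FIRST(<factor>) = { ), -, =, [, λ }.

{ ), -, =, [, λ }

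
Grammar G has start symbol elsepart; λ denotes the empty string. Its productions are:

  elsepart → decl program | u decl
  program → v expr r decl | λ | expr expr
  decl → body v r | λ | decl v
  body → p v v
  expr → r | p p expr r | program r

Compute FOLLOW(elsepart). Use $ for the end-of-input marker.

{ $ }

elsepart is the start symbol, so $ ∈ FOLLOW(elsepart).
Union: FOLLOW(elsepart) = { $ }.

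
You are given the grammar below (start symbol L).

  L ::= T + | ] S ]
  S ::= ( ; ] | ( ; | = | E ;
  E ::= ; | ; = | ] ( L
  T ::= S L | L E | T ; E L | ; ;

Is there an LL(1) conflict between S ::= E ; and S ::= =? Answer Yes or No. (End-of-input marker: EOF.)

No

FIRST(E ;) = { ;, ] } and FIRST(=) = { = }.
The FIRST sets are disjoint and neither alternative is nullable — no conflict.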